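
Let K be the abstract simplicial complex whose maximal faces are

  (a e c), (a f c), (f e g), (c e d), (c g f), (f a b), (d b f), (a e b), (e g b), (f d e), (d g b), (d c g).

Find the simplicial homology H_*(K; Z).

H_0 ≅ Z,  H_1 ≅ Z/2,  H_2 = 0.

Order the vertices as a < b < c < d < e < f < g. Listing each simplex with vertices in this order, K has dimension 2 with simplices:

  0-simplices (7): a, b, c, d, e, f, g
  1-simplices (18): ab, ac, ae, af, bd, be, bf, bg, cd, ce, cf, cg, de, df, dg, ef, eg, fg
  2-simplices (12): abe, abf, ace, acf, bdf, bdg, beg, cde, cdg, cfg, def, efg

giving chain groups C_0 ≅ Z^7, C_1 ≅ Z^18, C_2 ≅ Z^12.

Boundary ∂_1: C_1 → C_0 sends each edge [p,q] (with p < q) to q − p. For instance
  ∂cg = g − c.
This gives a 7×18 integer matrix of rank 6; reducing to Smith normal form yields diagonal entries (1,1,1,1,1,1).

∂_2: C_2 → C_1 sends each 2-simplex [p,q,r] to [q,r] − [p,r] + [p,q]. For instance
  ∂cfg = fg − cg + cf,
  ∂abe = be − ae + ab.
This gives a 18×12 integer matrix of rank 12; reducing to Smith normal form yields diagonal entries (1,1,1,1,1,1,1,1,1,1,1,2).

From H_k ≅ ker(∂_k) / im(∂_{k+1}) we obtain:

  H_0: rank C_0 − rank ∂_1 = 7 − 6 = 1, and the invariant factors of ∂_1 are all 1, so H_0 ≅ Z.
  H_1: rank ker ∂_1 − rank ∂_2 = (18 − 6) − 12 = 0, and ∂_2 has invariant factor 2 > 1, so H_1 ≅ Z/2.
  H_2: rank ker ∂_2 − rank ∂_3 = (12 − 12) − 0 = 0, and there is no ∂_3, so H_2 ≅ 0.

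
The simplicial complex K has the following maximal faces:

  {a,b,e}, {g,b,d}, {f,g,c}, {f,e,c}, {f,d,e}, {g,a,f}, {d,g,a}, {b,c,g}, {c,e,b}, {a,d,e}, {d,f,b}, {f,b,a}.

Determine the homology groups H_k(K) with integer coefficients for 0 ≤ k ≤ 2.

We work with the vertex ordering a < b < c < d < e < f < g. The simplices of K, each written with vertices in increasing order, are:

  0-simplices (7): a, b, c, d, e, f, g
  1-simplices (18): ab, ad, ae, af, ag, bc, bd, be, bf, bg, ce, cf, cg, de, df, dg, ef, fg
  2-simplices (12): abe, abf, ade, adg, afg, bce, bcg, bdf, bdg, cef, cfg, def

giving chain groups C_0 ≅ Z^7, C_1 ≅ Z^18, C_2 ≅ Z^12.

The boundary map ∂_1: C_1 → C_0 sends each edge [p,q] (with p < q) to q − p.
The 7×18 boundary matrix has rank 6 and Smith normal form diag(1,1,1,1,1,1).

∂_2: C_2 → C_1 sends each 2-simplex [p,q,r] to [q,r] − [p,r] + [p,q]. For instance
  ∂afg = fg − ag + af,
  ∂bdf = df − bf + bd.
As a 18×12 matrix over Z this has rank 12, with invariant factors (1,1,1,1,1,1,1,1,1,1,1,2).

Reading off H_k = ker ∂_k / im ∂_{k+1}:

  H_0: rank C_0 − rank ∂_1 = 7 − 6 = 1, and the invariant factors of ∂_1 are all 1, so H_0 ≅ Z.
  H_1: rank ker ∂_1 − rank ∂_2 = (18 − 6) − 12 = 0, and ∂_2 has invariant factor 2 > 1, so H_1 ≅ Z/2.
  H_2: rank ker ∂_2 − rank ∂_3 = (12 − 12) − 0 = 0, and there is no ∂_3, so H_2 ≅ 0.

As a check, the Euler characteristic is 7 − 18 + 12 = 1, which agrees with 1 − 0 + 0 = 1.

H_0 = Z,  H_1 = Z/2,  H_2 = 0.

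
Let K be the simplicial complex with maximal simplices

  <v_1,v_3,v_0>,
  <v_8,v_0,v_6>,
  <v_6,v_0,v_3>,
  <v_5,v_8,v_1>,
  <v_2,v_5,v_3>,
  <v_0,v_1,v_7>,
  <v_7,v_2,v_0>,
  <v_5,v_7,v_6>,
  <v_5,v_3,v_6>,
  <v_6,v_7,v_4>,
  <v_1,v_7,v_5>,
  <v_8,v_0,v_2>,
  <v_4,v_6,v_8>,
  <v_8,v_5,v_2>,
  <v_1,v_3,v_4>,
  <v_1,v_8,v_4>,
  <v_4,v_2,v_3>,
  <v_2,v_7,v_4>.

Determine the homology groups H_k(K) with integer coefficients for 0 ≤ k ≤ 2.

H_0 = Z,  H_1 = Z^2,  H_2 = Z.

Take the total order v_0 < v_1 < v_2 < v_3 < v_4 < v_5 < v_6 < v_7 < v_8 on the vertex set. Then K (dimension 2) consists of the simplices:

  0-simplices (9): [v_0], [v_1], [v_2], [v_3], [v_4], [v_5], [v_6], [v_7], [v_8]
  1-simplices (27): (27 of them)
  2-simplices (18): (18 of them)

giving chain groups C_0 ≅ Z^9, C_1 ≅ Z^27, C_2 ≅ Z^18.

The boundary map ∂_1: C_1 → C_0 maps an edge to its endpoints' difference, ∂[p,q] = q − p. For instance
  ∂[v_2,v_5] = [v_5] − [v_2].
The resulting 9×27 matrix has rank 8, and its Smith normal form has invariant factors (1,1,1,1,1,1,1,1).

Boundary ∂_2: C_2 → C_1 acts by ∂[p,q,r] = [q,r] − [p,r] + [p,q]. For instance
  ∂[v_0,v_1,v_3] = [v_1,v_3] − [v_0,v_3] + [v_0,v_1],
  ∂[v_0,v_2,v_8] = [v_2,v_8] − [v_0,v_8] + [v_0,v_2].
The 27×18 boundary matrix has rank 17 and Smith normal form diag(1,1,1,1,1,1,1,1,1,1,1,1,1,1,1,1,1).

From H_k ≅ ker(∂_k) / im(∂_{k+1}) we obtain:

  H_0: rank C_0 − rank ∂_1 = 9 − 8 = 1, and the invariant factors of ∂_1 are all 1, so H_0 = Z.
  H_1: rank ker ∂_1 − rank ∂_2 = (27 − 8) − 17 = 2, and the invariant factors of ∂_2 are all 1, so H_1 = Z^2.
  H_2: rank ker ∂_2 − rank ∂_3 = (18 − 17) − 0 = 1, and there is no ∂_3, so H_2 = Z.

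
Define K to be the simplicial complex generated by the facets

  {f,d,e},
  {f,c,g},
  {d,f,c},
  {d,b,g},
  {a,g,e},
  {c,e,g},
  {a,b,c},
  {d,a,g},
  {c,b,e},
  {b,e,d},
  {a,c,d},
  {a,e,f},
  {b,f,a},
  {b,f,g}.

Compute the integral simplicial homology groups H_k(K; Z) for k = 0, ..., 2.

Take the total order a < b < c < d < e < f < g on the vertex set. Then K (dimension 2) consists of the simplices:

  0-simplices (7): a, b, c, d, e, f, g
  1-simplices (21): ab, ac, ad, ae, af, ag, bc, bd, be, bf, bg, cd, ce, cf, cg, de, df, dg, ef, eg, fg
  2-simplices (14): abc, abf, acd, adg, aef, aeg, bce, bde, bdg, bfg, cdf, ceg, cfg, def

giving chain groups C_0 ≅ Z^7, C_1 ≅ Z^21, C_2 ≅ Z^14.

∂_1: C_1 → C_0 sends each edge [p,q] (with p < q) to q − p. For instance
  ∂dg = g − d.
The resulting 7×21 matrix has rank 6, and its Smith normal form has invariant factors (1,1,1,1,1,1).

∂_2: C_2 → C_1 maps a triangle to the signed sum of its edges. For instance
  ∂bde = de − be + bd,
  ∂aeg = eg − ag + ae.
The 21×14 boundary matrix has rank 13 and Smith normal form diag(1,1,1,1,1,1,1,1,1,1,1,1,1).

Reading off H_k = ker ∂_k / im ∂_{k+1}:

  H_0: rank C_0 − rank ∂_1 = 7 − 6 = 1, and the invariant factors of ∂_1 are all 1, so H_0 = Z.
  H_1: rank ker ∂_1 − rank ∂_2 = (21 − 6) − 13 = 2, and the invariant factors of ∂_2 are all 1, so H_1 = Z^2.
  H_2: rank ker ∂_2 − rank ∂_3 = (14 − 13) − 0 = 1, and there is no ∂_3, so H_2 = Z.

H_0 ≅ Z,  H_1 ≅ Z^2,  H_2 ≅ Z.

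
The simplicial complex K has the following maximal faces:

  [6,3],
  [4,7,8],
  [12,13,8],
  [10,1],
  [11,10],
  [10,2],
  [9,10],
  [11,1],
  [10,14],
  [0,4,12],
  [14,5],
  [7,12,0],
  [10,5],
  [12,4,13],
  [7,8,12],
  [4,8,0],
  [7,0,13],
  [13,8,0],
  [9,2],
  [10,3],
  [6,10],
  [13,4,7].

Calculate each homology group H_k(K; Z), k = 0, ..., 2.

H_0 = Z^2,  H_1 = Z^4 ⊕ Z/2,  H_2 = 0.

We work with the vertex ordering 0 < 1 < 2 < 3 < 4 < 5 < 6 < 7 < 8 < 9 < 10 < 11 < 12 < 13 < 14. The simplices of K, each written with vertices in increasing order, are:

  0-simplices (15): [0], [1], [2], [3], [4], [5], [6], [7], [8], [9], [10], [11], [12], [13], [14]
  1-simplices (27): (27 of them)
  2-simplices (10): [0,4,8], [0,4,12], [0,7,12], [0,7,13], [0,8,13], [4,7,8], [4,7,13], [4,12,13], [7,8,12], [8,12,13]

so the chain groups are C_0 ≅ Z^15, C_1 ≅ Z^27, C_2 ≅ Z^10.

∂_1: C_1 → C_0 maps an edge to its endpoints' difference, ∂[p,q] = q − p. For instance
  ∂[4,7] = [7] − [4].
The 15×27 boundary matrix has rank 13 and Smith normal form diag(1,1,1,1,1,1,1,1,1,1,1,1,1).

The boundary map ∂_2: C_2 → C_1 acts by ∂[p,q,r] = [q,r] − [p,r] + [p,q]. For instance
  ∂[0,4,12] = [4,12] − [0,12] + [0,4],
  ∂[8,12,13] = [12,13] − [8,13] + [8,12].
The 27×10 boundary matrix has rank 10 and Smith normal form diag(1,1,1,1,1,1,1,1,1,2).

From H_k ≅ ker(∂_k) / im(∂_{k+1}) we obtain:

  H_0: rank C_0 − rank ∂_1 = 15 − 13 = 2, and the invariant factors of ∂_1 are all 1, so H_0 = Z^2.
  H_1: rank ker ∂_1 − rank ∂_2 = (27 − 13) − 10 = 4, and ∂_2 has invariant factor 2 > 1, so H_1 = Z^4 ⊕ Z/2.
  H_2: rank ker ∂_2 − rank ∂_3 = (10 − 10) − 0 = 0, and there is no ∂_3, so H_2 = 0.

As a check, the Euler characteristic is 15 − 27 + 10 = -2, which agrees with 2 − 4 + 0 = -2.
(K is a triangulation of the disjoint union of the real projective plane RP^2 and a wedge of 4 circles.)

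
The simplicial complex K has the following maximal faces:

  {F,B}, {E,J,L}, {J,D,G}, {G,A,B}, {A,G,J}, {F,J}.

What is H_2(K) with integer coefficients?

Take the total order A < B < D < E < F < G < J < L on the vertex set. Then K (dimension 2) consists of the simplices:

  0-simplices (8): A, B, D, E, F, G, J, L
  1-simplices (12): AB, AG, AJ, BF, BG, DG, DJ, EJ, EL, FJ, GJ, JL
  2-simplices (4): ABG, AGJ, DGJ, EJL

giving chain groups C_0 ≅ Z^8, C_1 ≅ Z^12, C_2 ≅ Z^4.

The boundary map ∂_1: C_1 → C_0 sends each edge [p,q] (with p < q) to q − p. For instance
  ∂AB = B − A.
This gives a 8×12 integer matrix of rank 7; reducing to Smith normal form yields diagonal entries (1,1,1,1,1,1,1).

Boundary ∂_2: C_2 → C_1 maps a triangle to the signed sum of its edges. For instance
  ∂DGJ = GJ − DJ + DG,
  ∂ABG = BG − AG + AB.
This gives a 12×4 integer matrix of rank 4; reducing to Smith normal form yields diagonal entries (1,1,1,1).

Computing H_k = (kernel of ∂_k) / (image of ∂_{k+1}):

  H_2: rank ker ∂_2 − rank ∂_3 = (4 − 4) − 0 = 0, and there is no ∂_3, so H_2 = 0.

H_2 ≅ 0.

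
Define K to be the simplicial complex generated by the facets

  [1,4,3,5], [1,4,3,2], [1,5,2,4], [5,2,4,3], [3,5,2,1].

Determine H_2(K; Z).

H_2 ≅ 0.

K has 5 vertices, 10 edges, 10 triangles, 5 3-simplices.
rank ∂_2 = 6, rank ∂_3 = 4 ⇒ b_2 = 10 − 6 − 4 = 0; all invariant factors of ∂_3 are 1 so no torsion. So H_2 = 0.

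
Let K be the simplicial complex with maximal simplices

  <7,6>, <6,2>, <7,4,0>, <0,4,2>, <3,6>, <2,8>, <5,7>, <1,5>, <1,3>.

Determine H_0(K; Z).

H_0 ≅ Z.

Take the total order 0 < 1 < 2 < 3 < 4 < 5 < 6 < 7 < 8 on the vertex set. Then K (dimension 2) consists of the simplices:

  0-simplices (9): [0], [1], [2], [3], [4], [5], [6], [7], [8]
  1-simplices (12): [0,2], [0,4], [0,7], [1,3], [1,5], [2,4], [2,6], [2,8], [3,6], [4,7], [5,7], [6,7]
  2-simplices (2): [0,2,4], [0,4,7]

so the chain groups are C_0 ≅ Z^9, C_1 ≅ Z^12, C_2 ≅ Z^2.

The boundary map ∂_1: C_1 → C_0 is given by ∂[p,q] = [q] − [p].
This gives a 9×12 integer matrix of rank 8; reducing to Smith normal form yields diagonal entries (1,1,1,1,1,1,1,1).

∂_2: C_2 → C_1 sends each 2-simplex [p,q,r] to [q,r] − [p,r] + [p,q]. For instance
  ∂[0,4,7] = [4,7] − [0,7] + [0,4],
  ∂[0,2,4] = [2,4] − [0,4] + [0,2].
This gives a 12×2 integer matrix of rank 2; reducing to Smith normal form yields diagonal entries (1,1).

Now H_k = ker ∂_k / im ∂_{k+1}, so:

  H_0: rank C_0 − rank ∂_1 = 9 − 8 = 1, and the invariant factors of ∂_1 are all 1, so H_0 ≅ Z.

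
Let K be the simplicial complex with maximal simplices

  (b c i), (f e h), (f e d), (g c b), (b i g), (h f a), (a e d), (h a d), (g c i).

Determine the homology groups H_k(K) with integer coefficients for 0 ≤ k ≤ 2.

We work with the vertex ordering a < b < c < d < e < f < g < h < i. The simplices of K, each written with vertices in increasing order, are:

  0-simplices (9): a, b, c, d, e, f, g, h, i
  1-simplices (16): ad, ae, af, ah, bc, bg, bi, cg, ci, de, df, dh, ef, eh, fh, gi
  2-simplices (9): ade, adh, afh, bcg, bci, bgi, cgi, def, efh

so the chain groups are C_0 ≅ Z^9, C_1 ≅ Z^16, C_2 ≅ Z^9.

The boundary map ∂_1: C_1 → C_0 sends each edge [p,q] (with p < q) to q − p. For instance
  ∂dh = h − d.
The 9×16 boundary matrix has rank 7 and Smith normal form diag(1,1,1,1,1,1,1).

The boundary map ∂_2: C_2 → C_1 acts by ∂[p,q,r] = [q,r] − [p,r] + [p,q]. For instance
  ∂afh = fh − ah + af,
  ∂def = ef − df + de.
As a 16×9 matrix over Z this has rank 8, with invariant factors (1,1,1,1,1,1,1,1).

Now H_k = ker ∂_k / im ∂_{k+1}, so:

  H_0: rank C_0 − rank ∂_1 = 9 − 7 = 2, and the invariant factors of ∂_1 are all 1, so H_0 = Z^2.
  H_1: rank ker ∂_1 − rank ∂_2 = (16 − 7) − 8 = 1, and the invariant factors of ∂_2 are all 1, so H_1 = Z.
  H_2: rank ker ∂_2 − rank ∂_3 = (9 − 8) − 0 = 1, and there is no ∂_3, so H_2 = Z.

As a check, the Euler characteristic is 9 − 16 + 9 = 2, which agrees with 2 − 1 + 1 = 2.

H_0 = Z^2,  H_1 = Z,  H_2 = Z.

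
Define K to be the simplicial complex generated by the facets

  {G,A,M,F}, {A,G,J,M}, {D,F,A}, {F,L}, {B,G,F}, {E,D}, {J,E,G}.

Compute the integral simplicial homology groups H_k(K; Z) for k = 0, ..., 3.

H_0 = Z,  H_1 = Z,  H_2 = 0,  H_3 = 0.

Order the vertices as A < B < D < E < F < G < J < L < M. Listing each simplex with vertices in this order, K has dimension 3 with simplices:

  0-simplices (9): A, B, D, E, F, G, J, L, M
  1-simplices (17): AD, AF, AG, AJ, AM, BF, BG, DE, DF, EG, EJ, FG, FL, FM, GJ, GM, JM
  2-simplices (10): ADF, AFG, AFM, AGJ, AGM, AJM, BFG, EGJ, FGM, GJM
  3-simplices (2): AFGM, AGJM

giving chain groups C_0 ≅ Z^9, C_1 ≅ Z^17, C_2 ≅ Z^10, C_3 ≅ Z^2.

Boundary ∂_1: C_1 → C_0 is given by ∂[p,q] = [q] − [p]. For instance
  ∂GJ = J − G.
This gives a 9×17 integer matrix of rank 8; reducing to Smith normal form yields diagonal entries (1,1,1,1,1,1,1,1).

∂_2: C_2 → C_1 maps a triangle to the signed sum of its edges. For instance
  ∂AJM = JM − AM + AJ,
  ∂AGM = GM − AM + AG.
The resulting 17×10 matrix has rank 8, and its Smith normal form has invariant factors (1,1,1,1,1,1,1,1).

∂_3: C_3 → C_2 sends each 3-simplex σ to the alternating sum Σ_i (−1)^i (σ with its i-th vertex removed). For instance
  ∂AFGM = FGM − AGM + AFM − AFG,
  ∂AGJM = GJM − AJM + AGM − AGJ.
As a 10×2 matrix over Z this has rank 2, with invariant factors (1,1).

Now H_k = ker ∂_k / im ∂_{k+1}, so:

  H_0: rank C_0 − rank ∂_1 = 9 − 8 = 1, and the invariant factors of ∂_1 are all 1, so H_0 = Z.
  H_1: rank ker ∂_1 − rank ∂_2 = (17 − 8) − 8 = 1, and the invariant factors of ∂_2 are all 1, so H_1 = Z.
  H_2: rank ker ∂_2 − rank ∂_3 = (10 − 8) − 2 = 0, and the invariant factors of ∂_3 are all 1, so H_2 = 0.
  H_3: rank ker ∂_3 − rank ∂_4 = (2 − 2) − 0 = 0, and there is no ∂_4, so H_3 = 0.

As a check, the Euler characteristic is 9 − 17 + 10 − 2 = 0, which agrees with 1 − 1 + 0 − 0 = 0.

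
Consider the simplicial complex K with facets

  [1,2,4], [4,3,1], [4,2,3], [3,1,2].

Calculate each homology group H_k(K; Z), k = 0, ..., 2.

H_0 ≅ Z,  H_1 = 0,  H_2 ≅ Z.

Take the total order 1 < 2 < 3 < 4 on the vertex set. Then K (dimension 2) consists of the simplices:

  0-simplices (4): [1], [2], [3], [4]
  1-simplices (6): [1,2], [1,3], [1,4], [2,3], [2,4], [3,4]
  2-simplices (4): [1,2,3], [1,2,4], [1,3,4], [2,3,4]

giving chain groups C_0 ≅ Z^4, C_1 ≅ Z^6, C_2 ≅ Z^4.

∂_1: C_1 → C_0 sends each edge [p,q] (with p < q) to q − p.
The resulting 4×6 matrix has rank 3, and its Smith normal form has invariant factors (1,1,1).

Boundary ∂_2: C_2 → C_1 acts by ∂[p,q,r] = [q,r] − [p,r] + [p,q]. For instance
  ∂[1,2,4] = [2,4] − [1,4] + [1,2],
  ∂[1,2,3] = [2,3] − [1,3] + [1,2].
As a 6×4 matrix over Z this has rank 3, with invariant factors (1,1,1).

Reading off H_k = ker ∂_k / im ∂_{k+1}:

  H_0: rank C_0 − rank ∂_1 = 4 − 3 = 1, and the invariant factors of ∂_1 are all 1, so H_0 ≅ Z.
  H_1: rank ker ∂_1 − rank ∂_2 = (6 − 3) − 3 = 0, and the invariant factors of ∂_2 are all 1, so H_1 ≅ 0.
  H_2: rank ker ∂_2 − rank ∂_3 = (4 − 3) − 0 = 1, and there is no ∂_3, so H_2 ≅ Z.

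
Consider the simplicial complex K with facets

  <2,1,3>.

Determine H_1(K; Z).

H_1 ≅ 0.

Fix the vertex order 1 < 2 < 3 and write every simplex with vertices in increasing order. Then dim K = 2 and the simplices of K are:

  0-simplices (3): [1], [2], [3]
  1-simplices (3): [1,2], [1,3], [2,3]
  2-simplices (1): [1,2,3]

Hence C_0 ≅ Z^3, C_1 ≅ Z^3, C_2 ≅ Z^1.

Boundary ∂_1: C_1 → C_0 sends each edge [p,q] (with p < q) to q − p. For instance
  ∂[1,2] = [2] − [1].
This gives a 3×3 integer matrix of rank 2; reducing to Smith normal form yields diagonal entries (1,1).

Boundary ∂_2: C_2 → C_1 acts by ∂[p,q,r] = [q,r] − [p,r] + [p,q]. For instance
  ∂[1,2,3] = [2,3] − [1,3] + [1,2].
The resulting 3×1 matrix has rank 1, and its Smith normal form has invariant factors (1).

From H_k ≅ ker(∂_k) / im(∂_{k+1}) we obtain:

  H_1: rank ker ∂_1 − rank ∂_2 = (3 − 2) − 1 = 0, and the invariant factors of ∂_2 are all 1, so H_1 = 0.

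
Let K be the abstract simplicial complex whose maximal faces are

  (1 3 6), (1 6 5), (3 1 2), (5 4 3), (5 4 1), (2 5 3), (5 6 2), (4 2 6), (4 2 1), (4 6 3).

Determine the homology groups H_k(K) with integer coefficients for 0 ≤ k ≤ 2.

Take the total order 1 < 2 < 3 < 4 < 5 < 6 on the vertex set. Then K (dimension 2) consists of the simplices:

  0-simplices (6): [1], [2], [3], [4], [5], [6]
  1-simplices (15): [1,2], [1,3], [1,4], [1,5], [1,6], [2,3], [2,4], [2,5], [2,6], [3,4], [3,5], [3,6], [4,5], [4,6], [5,6]
  2-simplices (10): [1,2,3], [1,2,4], [1,3,6], [1,4,5], [1,5,6], [2,3,5], [2,4,6], [2,5,6], [3,4,5], [3,4,6]

so the chain groups are C_0 ≅ Z^6, C_1 ≅ Z^15, C_2 ≅ Z^10.

Boundary ∂_1: C_1 → C_0 sends each edge [p,q] (with p < q) to q − p.
This gives a 6×15 integer matrix of rank 5; reducing to Smith normal form yields diagonal entries (1,1,1,1,1).

Boundary ∂_2: C_2 → C_1 acts by ∂[p,q,r] = [q,r] − [p,r] + [p,q]. For instance
  ∂[1,2,3] = [2,3] − [1,3] + [1,2],
  ∂[2,3,5] = [3,5] − [2,5] + [2,3].
As a 15×10 matrix over Z this has rank 10, with invariant factors (1,1,1,1,1,1,1,1,1,2).

Reading off H_k = ker ∂_k / im ∂_{k+1}:

  H_0: rank C_0 − rank ∂_1 = 6 − 5 = 1, and the invariant factors of ∂_1 are all 1, so H_0 ≅ Z.
  H_1: rank ker ∂_1 − rank ∂_2 = (15 − 5) − 10 = 0, and ∂_2 has invariant factor 2 > 1, so H_1 ≅ Z/2.
  H_2: rank ker ∂_2 − rank ∂_3 = (10 − 10) − 0 = 0, and there is no ∂_3, so H_2 ≅ 0.

As a check, the Euler characteristic is 6 − 15 + 10 = 1, which agrees with 1 − 0 + 0 = 1.

H_0 ≅ Z,  H_1 ≅ Z/2,  H_2 = 0.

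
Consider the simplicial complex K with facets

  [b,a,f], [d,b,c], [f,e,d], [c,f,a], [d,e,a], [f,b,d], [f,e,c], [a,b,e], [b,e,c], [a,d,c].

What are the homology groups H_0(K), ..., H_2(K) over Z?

K has 6 vertices, 15 edges, 10 triangles.
rank ∂_0 = 0, rank ∂_1 = 5 ⇒ b_0 = 6 − 0 − 5 = 1; all invariant factors of ∂_1 are 1 so no torsion. So H_0 ≅ Z.
rank ∂_1 = 5, rank ∂_2 = 10 ⇒ b_1 = 15 − 5 − 10 = 0; ∂_2 has invariant factor(s) [2] giving torsion. So H_1 ≅ Z/2.
rank ∂_2 = 10, rank ∂_3 = 0 ⇒ b_2 = 10 − 10 − 0 = 0. So H_2 ≅ 0.

H_0 ≅ Z,  H_1 ≅ Z/2,  H_2 = 0.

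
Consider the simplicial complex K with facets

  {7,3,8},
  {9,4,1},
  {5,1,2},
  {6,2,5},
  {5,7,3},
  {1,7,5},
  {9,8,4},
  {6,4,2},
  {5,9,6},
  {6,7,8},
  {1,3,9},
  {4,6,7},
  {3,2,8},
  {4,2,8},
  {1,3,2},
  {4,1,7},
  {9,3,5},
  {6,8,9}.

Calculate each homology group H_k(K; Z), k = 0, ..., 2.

We work with the vertex ordering 1 < 2 < 3 < 4 < 5 < 6 < 7 < 8 < 9. The simplices of K, each written with vertices in increasing order, are:

  0-simplices (9): [1], [2], [3], [4], [5], [6], [7], [8], [9]
  1-simplices (27): (27 of them)
  2-simplices (18): [1,2,3], [1,2,5], [1,3,9], [1,4,7], [1,4,9], [1,5,7], [2,3,8], [2,4,6], [2,4,8], [2,5,6], [3,5,7], [3,5,9], [3,7,8], [4,6,7], [4,8,9], [5,6,9], [6,7,8], [6,8,9]

Hence C_0 ≅ Z^9, C_1 ≅ Z^27, C_2 ≅ Z^18.

∂_1: C_1 → C_0 sends each edge [p,q] (with p < q) to q − p. For instance
  ∂[3,5] = [5] − [3].
This gives a 9×27 integer matrix of rank 8; reducing to Smith normal form yields diagonal entries (1,1,1,1,1,1,1,1).

The boundary map ∂_2: C_2 → C_1 sends each 2-simplex [p,q,r] to [q,r] − [p,r] + [p,q]. For instance
  ∂[5,6,9] = [6,9] − [5,9] + [5,6],
  ∂[2,4,8] = [4,8] − [2,8] + [2,4].
As a 27×18 matrix over Z this has rank 18, with invariant factors (1,1,1,1,1,1,1,1,1,1,1,1,1,1,1,1,1,2).

Reading off H_k = ker ∂_k / im ∂_{k+1}:

  H_0: rank C_0 − rank ∂_1 = 9 − 8 = 1, and the invariant factors of ∂_1 are all 1, so H_0 ≅ Z.
  H_1: rank ker ∂_1 − rank ∂_2 = (27 − 8) − 18 = 1, and ∂_2 has invariant factor 2 > 1, so H_1 ≅ Z ⊕ Z/2Z.
  H_2: rank ker ∂_2 − rank ∂_3 = (18 − 18) − 0 = 0, and there is no ∂_3, so H_2 ≅ 0.

H_0 = Z,  H_1 = Z ⊕ Z/2Z,  H_2 = 0.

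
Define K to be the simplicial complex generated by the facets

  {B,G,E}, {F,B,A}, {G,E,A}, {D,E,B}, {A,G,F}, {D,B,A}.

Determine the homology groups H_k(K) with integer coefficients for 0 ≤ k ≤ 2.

H_0 ≅ Z,  H_1 ≅ Z,  H_2 = 0.

K has 6 vertices, 12 edges, 6 triangles.
rank ∂_0 = 0, rank ∂_1 = 5 ⇒ b_0 = 6 − 0 − 5 = 1; all invariant factors of ∂_1 are 1 so no torsion. So H_0 = Z.
rank ∂_1 = 5, rank ∂_2 = 6 ⇒ b_1 = 12 − 5 − 6 = 1; all invariant factors of ∂_2 are 1 so no torsion. So H_1 = Z.
rank ∂_2 = 6, rank ∂_3 = 0 ⇒ b_2 = 6 − 6 − 0 = 0. So H_2 = 0.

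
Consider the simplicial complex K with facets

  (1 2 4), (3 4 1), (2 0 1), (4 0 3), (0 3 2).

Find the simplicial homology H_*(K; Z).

H_0 ≅ Z,  H_1 ≅ Z,  H_2 = 0.

Fix the vertex order 0 < 1 < 2 < 3 < 4 and write every simplex with vertices in increasing order. Then dim K = 2 and the simplices of K are:

  0-simplices (5): [0], [1], [2], [3], [4]
  1-simplices (10): [0,1], [0,2], [0,3], [0,4], [1,2], [1,3], [1,4], [2,3], [2,4], [3,4]
  2-simplices (5): [0,1,2], [0,2,3], [0,3,4], [1,2,4], [1,3,4]

so the chain groups are C_0 ≅ Z^5, C_1 ≅ Z^10, C_2 ≅ Z^5.

∂_1: C_1 → C_0 is given by ∂[p,q] = [q] − [p]. For instance
  ∂[2,4] = [4] − [2].
This gives a 5×10 integer matrix of rank 4; reducing to Smith normal form yields diagonal entries (1,1,1,1).

The boundary map ∂_2: C_2 → C_1 maps a triangle to the signed sum of its edges. For instance
  ∂[0,1,2] = [1,2] − [0,2] + [0,1],
  ∂[1,2,4] = [2,4] − [1,4] + [1,2].
The 10×5 boundary matrix has rank 5 and Smith normal form diag(1,1,1,1,1).

Computing H_k = (kernel of ∂_k) / (image of ∂_{k+1}):

  H_0: rank C_0 − rank ∂_1 = 5 − 4 = 1, and the invariant factors of ∂_1 are all 1, so H_0 = Z.
  H_1: rank ker ∂_1 − rank ∂_2 = (10 − 4) − 5 = 1, and the invariant factors of ∂_2 are all 1, so H_1 = Z.
  H_2: rank ker ∂_2 − rank ∂_3 = (5 − 5) − 0 = 0, and there is no ∂_3, so H_2 = 0.

(K is a triangulation of the Möbius band.)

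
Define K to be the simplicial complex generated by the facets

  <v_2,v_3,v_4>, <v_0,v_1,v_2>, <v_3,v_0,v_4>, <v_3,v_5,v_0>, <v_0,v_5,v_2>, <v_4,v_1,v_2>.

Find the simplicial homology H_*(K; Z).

H_0 = Z,  H_1 = Z,  H_2 = 0.

K has 6 vertices, 12 edges, 6 triangles.
rank ∂_0 = 0, rank ∂_1 = 5 ⇒ b_0 = 6 − 0 − 5 = 1; all invariant factors of ∂_1 are 1 so no torsion. So H_0 = Z.
rank ∂_1 = 5, rank ∂_2 = 6 ⇒ b_1 = 12 − 5 − 6 = 1; all invariant factors of ∂_2 are 1 so no torsion. So H_1 = Z.
rank ∂_2 = 6, rank ∂_3 = 0 ⇒ b_2 = 6 − 6 − 0 = 0. So H_2 = 0.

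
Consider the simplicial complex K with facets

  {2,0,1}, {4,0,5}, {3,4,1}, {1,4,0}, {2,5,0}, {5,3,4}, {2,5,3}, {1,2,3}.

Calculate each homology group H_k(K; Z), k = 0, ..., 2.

H_0 ≅ Z,  H_1 = 0,  H_2 ≅ Z.

Take the total order 0 < 1 < 2 < 3 < 4 < 5 on the vertex set. Then K (dimension 2) consists of the simplices:

  0-simplices (6): [0], [1], [2], [3], [4], [5]
  1-simplices (12): [0,1], [0,2], [0,4], [0,5], [1,2], [1,3], [1,4], [2,3], [2,5], [3,4], [3,5], [4,5]
  2-simplices (8): [0,1,2], [0,1,4], [0,2,5], [0,4,5], [1,2,3], [1,3,4], [2,3,5], [3,4,5]

so the chain groups are C_0 ≅ Z^6, C_1 ≅ Z^12, C_2 ≅ Z^8.

∂_1: C_1 → C_0 sends each edge [p,q] (with p < q) to q − p. For instance
  ∂[3,5] = [5] − [3].
The 6×12 boundary matrix has rank 5 and Smith normal form diag(1,1,1,1,1).

The boundary map ∂_2: C_2 → C_1 sends each 2-simplex [p,q,r] to [q,r] − [p,r] + [p,q]. For instance
  ∂[0,4,5] = [4,5] − [0,5] + [0,4],
  ∂[0,1,4] = [1,4] − [0,4] + [0,1].
This gives a 12×8 integer matrix of rank 7; reducing to Smith normal form yields diagonal entries (1,1,1,1,1,1,1).

From H_k ≅ ker(∂_k) / im(∂_{k+1}) we obtain:

  H_0: rank C_0 − rank ∂_1 = 6 − 5 = 1, and the invariant factors of ∂_1 are all 1, so H_0 ≅ Z.
  H_1: rank ker ∂_1 − rank ∂_2 = (12 − 5) − 7 = 0, and the invariant factors of ∂_2 are all 1, so H_1 ≅ 0.
  H_2: rank ker ∂_2 − rank ∂_3 = (8 − 7) − 0 = 1, and there is no ∂_3, so H_2 ≅ Z.

(K is a triangulation of the 2-sphere S^2.)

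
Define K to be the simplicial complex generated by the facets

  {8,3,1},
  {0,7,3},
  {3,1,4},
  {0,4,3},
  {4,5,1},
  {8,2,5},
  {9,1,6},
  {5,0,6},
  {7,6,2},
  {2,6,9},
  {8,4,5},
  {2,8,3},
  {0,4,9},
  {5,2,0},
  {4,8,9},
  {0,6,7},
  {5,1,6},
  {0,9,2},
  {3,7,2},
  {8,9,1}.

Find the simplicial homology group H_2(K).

H_2 ≅ 0.

K has 10 vertices, 30 edges, 20 triangles.
rank ∂_2 = 20, rank ∂_3 = 0 ⇒ b_2 = 20 − 20 − 0 = 0. So H_2 ≅ 0.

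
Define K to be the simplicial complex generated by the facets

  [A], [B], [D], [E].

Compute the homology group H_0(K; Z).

H_0 = Z^4.

Take the total order A < B < D < E on the vertex set. Then K (dimension 0) consists of the simplices:

  0-simplices (4): A, B, D, E

giving chain groups C_0 ≅ Z^4.

From H_k ≅ ker(∂_k) / im(∂_{k+1}) we obtain:

  H_0: rank C_0 − rank ∂_1 = 4 − 0 = 4, and there is no ∂_1, so H_0 = Z^4.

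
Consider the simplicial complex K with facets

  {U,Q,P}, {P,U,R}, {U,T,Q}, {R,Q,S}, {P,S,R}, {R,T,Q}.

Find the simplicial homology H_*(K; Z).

We work with the vertex ordering P < Q < R < S < T < U. The simplices of K, each written with vertices in increasing order, are:

  0-simplices (6): P, Q, R, S, T, U
  1-simplices (12): PQ, PR, PS, PU, QR, QS, QT, QU, RS, RT, RU, TU
  2-simplices (6): PQU, PRS, PRU, QRS, QRT, QTU

so the chain groups are C_0 ≅ Z^6, C_1 ≅ Z^12, C_2 ≅ Z^6.

∂_1: C_1 → C_0 maps an edge to its endpoints' difference, ∂[p,q] = q − p.
This gives a 6×12 integer matrix of rank 5; reducing to Smith normal form yields diagonal entries (1,1,1,1,1).

∂_2: C_2 → C_1 acts by ∂[p,q,r] = [q,r] − [p,r] + [p,q]. For instance
  ∂PRS = RS − PS + PR,
  ∂QTU = TU − QU + QT.
The 12×6 boundary matrix has rank 6 and Smith normal form diag(1,1,1,1,1,1).

Reading off H_k = ker ∂_k / im ∂_{k+1}:

  H_0: rank C_0 − rank ∂_1 = 6 − 5 = 1, and the invariant factors of ∂_1 are all 1, so H_0 ≅ Z.
  H_1: rank ker ∂_1 − rank ∂_2 = (12 − 5) − 6 = 1, and the invariant factors of ∂_2 are all 1, so H_1 ≅ Z.
  H_2: rank ker ∂_2 − rank ∂_3 = (6 − 6) − 0 = 0, and there is no ∂_3, so H_2 ≅ 0.

As a check, the Euler characteristic is 6 − 12 + 6 = 0, which agrees with 1 − 1 + 0 = 0.
(K is a triangulation of the cylinder S^1 x I.)

H_0 = Z,  H_1 = Z,  H_2 = 0.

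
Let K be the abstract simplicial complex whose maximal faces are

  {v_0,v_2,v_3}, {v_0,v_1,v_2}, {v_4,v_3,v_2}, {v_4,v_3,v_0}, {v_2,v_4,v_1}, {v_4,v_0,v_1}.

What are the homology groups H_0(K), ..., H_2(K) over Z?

Take the total order v_0 < v_1 < v_2 < v_3 < v_4 on the vertex set. Then K (dimension 2) consists of the simplices:

  0-simplices (5): [v_0], [v_1], [v_2], [v_3], [v_4]
  1-simplices (9): [v_0,v_1], [v_0,v_2], [v_0,v_3], [v_0,v_4], [v_1,v_2], [v_1,v_4], [v_2,v_3], [v_2,v_4], [v_3,v_4]
  2-simplices (6): [v_0,v_1,v_2], [v_0,v_1,v_4], [v_0,v_2,v_3], [v_0,v_3,v_4], [v_1,v_2,v_4], [v_2,v_3,v_4]

giving chain groups C_0 ≅ Z^5, C_1 ≅ Z^9, C_2 ≅ Z^6.

The boundary map ∂_1: C_1 → C_0 is given by ∂[p,q] = [q] − [p].
The resulting 5×9 matrix has rank 4, and its Smith normal form has invariant factors (1,1,1,1).

∂_2: C_2 → C_1 acts by ∂[p,q,r] = [q,r] − [p,r] + [p,q]. For instance
  ∂[v_0,v_3,v_4] = [v_3,v_4] − [v_0,v_4] + [v_0,v_3],
  ∂[v_0,v_1,v_2] = [v_1,v_2] − [v_0,v_2] + [v_0,v_1].
The 9×6 boundary matrix has rank 5 and Smith normal form diag(1,1,1,1,1).

From H_k ≅ ker(∂_k) / im(∂_{k+1}) we obtain:

  H_0: rank C_0 − rank ∂_1 = 5 − 4 = 1, and the invariant factors of ∂_1 are all 1, so H_0 = Z.
  H_1: rank ker ∂_1 − rank ∂_2 = (9 − 4) − 5 = 0, and the invariant factors of ∂_2 are all 1, so H_1 = 0.
  H_2: rank ker ∂_2 − rank ∂_3 = (6 − 5) − 0 = 1, and there is no ∂_3, so H_2 = Z.

H_0 ≅ Z,  H_1 = 0,  H_2 ≅ Z.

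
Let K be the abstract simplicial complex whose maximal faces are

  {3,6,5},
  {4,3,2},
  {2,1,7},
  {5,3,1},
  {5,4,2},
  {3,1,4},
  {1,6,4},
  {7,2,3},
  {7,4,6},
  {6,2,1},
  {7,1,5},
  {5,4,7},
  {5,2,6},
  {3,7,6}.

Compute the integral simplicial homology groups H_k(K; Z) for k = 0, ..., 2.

H_0 = Z,  H_1 = Z^2,  H_2 = Z.

Take the total order 1 < 2 < 3 < 4 < 5 < 6 < 7 on the vertex set. Then K (dimension 2) consists of the simplices:

  0-simplices (7): [1], [2], [3], [4], [5], [6], [7]
  1-simplices (21): [1,2], [1,3], [1,4], [1,5], [1,6], [1,7], [2,3], [2,4], [2,5], [2,6], [2,7], [3,4], [3,5], [3,6], [3,7], [4,5], [4,6], [4,7], [5,6], [5,7], [6,7]
  2-simplices (14): [1,2,6], [1,2,7], [1,3,4], [1,3,5], [1,4,6], [1,5,7], [2,3,4], [2,3,7], [2,4,5], [2,5,6], [3,5,6], [3,6,7], [4,5,7], [4,6,7]

giving chain groups C_0 ≅ Z^7, C_1 ≅ Z^21, C_2 ≅ Z^14.

∂_1: C_1 → C_0 is given by ∂[p,q] = [q] − [p]. For instance
  ∂[2,6] = [6] − [2].
As a 7×21 matrix over Z this has rank 6, with invariant factors (1,1,1,1,1,1).

Boundary ∂_2: C_2 → C_1 acts by ∂[p,q,r] = [q,r] − [p,r] + [p,q]. For instance
  ∂[2,5,6] = [5,6] − [2,6] + [2,5],
  ∂[3,6,7] = [6,7] − [3,7] + [3,6].
This gives a 21×14 integer matrix of rank 13; reducing to Smith normal form yields diagonal entries (1,1,1,1,1,1,1,1,1,1,1,1,1).

Reading off H_k = ker ∂_k / im ∂_{k+1}:

  H_0: rank C_0 − rank ∂_1 = 7 − 6 = 1, and the invariant factors of ∂_1 are all 1, so H_0 ≅ Z.
  H_1: rank ker ∂_1 − rank ∂_2 = (21 − 6) − 13 = 2, and the invariant factors of ∂_2 are all 1, so H_1 ≅ Z^2.
  H_2: rank ker ∂_2 − rank ∂_3 = (14 − 13) − 0 = 1, and there is no ∂_3, so H_2 ≅ Z.

As a check, the Euler characteristic is 7 − 21 + 14 = 0, which agrees with 1 − 2 + 1 = 0.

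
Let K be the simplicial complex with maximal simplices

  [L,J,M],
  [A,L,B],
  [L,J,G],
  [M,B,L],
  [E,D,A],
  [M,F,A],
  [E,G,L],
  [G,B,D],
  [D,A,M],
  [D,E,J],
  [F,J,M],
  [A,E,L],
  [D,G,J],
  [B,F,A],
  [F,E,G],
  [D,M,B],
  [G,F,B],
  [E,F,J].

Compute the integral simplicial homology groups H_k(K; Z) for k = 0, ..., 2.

Order the vertices as A < B < D < E < F < G < J < L < M. Listing each simplex with vertices in this order, K has dimension 2 with simplices:

  0-simplices (9): A, B, D, E, F, G, J, L, M
  1-simplices (27): AB, AD, AE, AF, AL, AM, BD, BF, BG, BL, BM, DE, DG, DJ, DM, EF, EG, EJ, EL, FG, FJ, FM, GJ, GL, JL, JM, LM
  2-simplices (18): ABF, ABL, ADE, ADM, AEL, AFM, BDG, BDM, BFG, BLM, DEJ, DGJ, EFG, EFJ, EGL, FJM, GJL, JLM

Hence C_0 ≅ Z^9, C_1 ≅ Z^27, C_2 ≅ Z^18.

The boundary map ∂_1: C_1 → C_0 sends each edge [p,q] (with p < q) to q − p.
The 9×27 boundary matrix has rank 8 and Smith normal form diag(1,1,1,1,1,1,1,1).

Boundary ∂_2: C_2 → C_1 sends each 2-simplex [p,q,r] to [q,r] − [p,r] + [p,q]. For instance
  ∂BFG = FG − BG + BF,
  ∂BDM = DM − BM + BD.
The 27×18 boundary matrix has rank 18 and Smith normal form diag(1,1,1,1,1,1,1,1,1,1,1,1,1,1,1,1,1,2).

Reading off H_k = ker ∂_k / im ∂_{k+1}:

  H_0: rank C_0 − rank ∂_1 = 9 − 8 = 1, and the invariant factors of ∂_1 are all 1, so H_0 ≅ Z.
  H_1: rank ker ∂_1 − rank ∂_2 = (27 − 8) − 18 = 1, and ∂_2 has invariant factor 2 > 1, so H_1 ≅ Z ⊕ Z_2.
  H_2: rank ker ∂_2 − rank ∂_3 = (18 − 18) − 0 = 0, and there is no ∂_3, so H_2 ≅ 0.

As a check, the Euler characteristic is 9 − 27 + 18 = 0, which agrees with 1 − 1 + 0 = 0.

H_0 = Z,  H_1 = Z ⊕ Z_2,  H_2 = 0.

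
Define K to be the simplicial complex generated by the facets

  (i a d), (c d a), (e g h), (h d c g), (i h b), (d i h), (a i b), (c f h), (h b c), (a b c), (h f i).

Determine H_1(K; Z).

Order the vertices as a < b < c < d < e < f < g < h < i. Listing each simplex with vertices in this order, K has dimension 3 with simplices:

  0-simplices (9): a, b, c, d, e, f, g, h, i
  1-simplices (20): ab, ac, ad, ai, bc, bh, bi, cd, cf, cg, ch, dg, dh, di, eg, eh, fh, fi, gh, hi
  2-simplices (14): abc, abi, acd, adi, bch, bhi, cdg, cdh, cfh, cgh, dgh, dhi, egh, fhi
  3-simplices (1): cdgh

so the chain groups are C_0 ≅ Z^9, C_1 ≅ Z^20, C_2 ≅ Z^14, C_3 ≅ Z^1.

Boundary ∂_1: C_1 → C_0 sends each edge [p,q] (with p < q) to q − p. For instance
  ∂ai = i − a.
The resulting 9×20 matrix has rank 8, and its Smith normal form has invariant factors (1,1,1,1,1,1,1,1).

The boundary map ∂_2: C_2 → C_1 sends each 2-simplex [p,q,r] to [q,r] − [p,r] + [p,q]. For instance
  ∂cdg = dg − cg + cd,
  ∂fhi = hi − fi + fh.
The resulting 20×14 matrix has rank 12, and its Smith normal form has invariant factors (1,1,1,1,1,1,1,1,1,1,1,1).

Boundary ∂_3: C_3 → C_2 sends each 3-simplex σ to the alternating sum Σ_i (−1)^i (σ with its i-th vertex removed). For instance
  ∂cdgh = dgh − cgh + cdh − cdg.
This gives a 14×1 integer matrix of rank 1; reducing to Smith normal form yields diagonal entries (1).

From H_k ≅ ker(∂_k) / im(∂_{k+1}) we obtain:

  H_1: rank ker ∂_1 − rank ∂_2 = (20 − 8) − 12 = 0, and the invariant factors of ∂_2 are all 1, so H_1 = 0.

H_1 = 0.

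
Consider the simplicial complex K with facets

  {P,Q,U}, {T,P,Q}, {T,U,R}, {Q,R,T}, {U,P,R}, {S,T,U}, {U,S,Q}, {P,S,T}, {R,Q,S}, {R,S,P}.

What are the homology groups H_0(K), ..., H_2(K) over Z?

Take the total order P < Q < R < S < T < U on the vertex set. Then K (dimension 2) consists of the simplices:

  0-simplices (6): P, Q, R, S, T, U
  1-simplices (15): PQ, PR, PS, PT, PU, QR, QS, QT, QU, RS, RT, RU, ST, SU, TU
  2-simplices (10): PQT, PQU, PRS, PRU, PST, QRS, QRT, QSU, RTU, STU

Hence C_0 ≅ Z^6, C_1 ≅ Z^15, C_2 ≅ Z^10.

Boundary ∂_1: C_1 → C_0 is given by ∂[p,q] = [q] − [p]. For instance
  ∂RS = S − R.
As a 6×15 matrix over Z this has rank 5, with invariant factors (1,1,1,1,1).

∂_2: C_2 → C_1 maps a triangle to the signed sum of its edges. For instance
  ∂STU = TU − SU + ST,
  ∂RTU = TU − RU + RT.
As a 15×10 matrix over Z this has rank 10, with invariant factors (1,1,1,1,1,1,1,1,1,2).

Reading off H_k = ker ∂_k / im ∂_{k+1}:

  H_0: rank C_0 − rank ∂_1 = 6 − 5 = 1, and the invariant factors of ∂_1 are all 1, so H_0 ≅ Z.
  H_1: rank ker ∂_1 − rank ∂_2 = (15 − 5) − 10 = 0, and ∂_2 has invariant factor 2 > 1, so H_1 ≅ Z/2.
  H_2: rank ker ∂_2 − rank ∂_3 = (10 − 10) − 0 = 0, and there is no ∂_3, so H_2 ≅ 0.

(K is a triangulation of the real projective plane RP^2.)

H_0 ≅ Z,  H_1 ≅ Z/2,  H_2 = 0.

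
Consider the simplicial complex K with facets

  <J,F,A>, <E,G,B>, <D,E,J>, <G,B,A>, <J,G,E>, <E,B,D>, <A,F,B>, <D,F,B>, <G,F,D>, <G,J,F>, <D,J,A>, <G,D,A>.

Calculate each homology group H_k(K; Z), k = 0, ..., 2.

H_0 ≅ Z,  H_1 ≅ Z/2,  H_2 = 0.

We work with the vertex ordering A < B < D < E < F < G < J. The simplices of K, each written with vertices in increasing order, are:

  0-simplices (7): A, B, D, E, F, G, J
  1-simplices (18): AB, AD, AF, AG, AJ, BD, BE, BF, BG, DE, DF, DG, DJ, EG, EJ, FG, FJ, GJ
  2-simplices (12): ABF, ABG, ADG, ADJ, AFJ, BDE, BDF, BEG, DEJ, DFG, EGJ, FGJ

giving chain groups C_0 ≅ Z^7, C_1 ≅ Z^18, C_2 ≅ Z^12.

Boundary ∂_1: C_1 → C_0 is given by ∂[p,q] = [q] − [p]. For instance
  ∂AG = G − A.
As a 7×18 matrix over Z this has rank 6, with invariant factors (1,1,1,1,1,1).

∂_2: C_2 → C_1 maps a triangle to the signed sum of its edges. For instance
  ∂DFG = FG − DG + DF,
  ∂BDE = DE − BE + BD.
As a 18×12 matrix over Z this has rank 12, with invariant factors (1,1,1,1,1,1,1,1,1,1,1,2).

Now H_k = ker ∂_k / im ∂_{k+1}, so:

  H_0: rank C_0 − rank ∂_1 = 7 − 6 = 1, and the invariant factors of ∂_1 are all 1, so H_0 ≅ Z.
  H_1: rank ker ∂_1 − rank ∂_2 = (18 − 6) − 12 = 0, and ∂_2 has invariant factor 2 > 1, so H_1 ≅ Z/2.
  H_2: rank ker ∂_2 − rank ∂_3 = (12 − 12) − 0 = 0, and there is no ∂_3, so H_2 ≅ 0.

As a check, the Euler characteristic is 7 − 18 + 12 = 1, which agrees with 1 − 0 + 0 = 1.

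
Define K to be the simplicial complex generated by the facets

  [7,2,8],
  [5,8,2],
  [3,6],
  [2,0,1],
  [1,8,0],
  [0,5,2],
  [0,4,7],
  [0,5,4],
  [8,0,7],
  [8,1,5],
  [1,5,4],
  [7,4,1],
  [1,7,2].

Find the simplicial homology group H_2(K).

Take the total order 0 < 1 < 2 < 3 < 4 < 5 < 6 < 7 < 8 on the vertex set. Then K (dimension 2) consists of the simplices:

  0-simplices (9): [0], [1], [2], [3], [4], [5], [6], [7], [8]
  1-simplices (19): [0,1], [0,2], [0,4], [0,5], [0,7], [0,8], [1,2], [1,4], [1,5], [1,7], [1,8], [2,5], [2,7], [2,8], [3,6], [4,5], [4,7], [5,8], [7,8]
  2-simplices (12): [0,1,2], [0,1,8], [0,2,5], [0,4,5], [0,4,7], [0,7,8], [1,2,7], [1,4,5], [1,4,7], [1,5,8], [2,5,8], [2,7,8]

Hence C_0 ≅ Z^9, C_1 ≅ Z^19, C_2 ≅ Z^12.

Boundary ∂_1: C_1 → C_0 maps an edge to its endpoints' difference, ∂[p,q] = q − p.
This gives a 9×19 integer matrix of rank 7; reducing to Smith normal form yields diagonal entries (1,1,1,1,1,1,1).

The boundary map ∂_2: C_2 → C_1 acts by ∂[p,q,r] = [q,r] − [p,r] + [p,q]. For instance
  ∂[1,5,8] = [5,8] − [1,8] + [1,5],
  ∂[1,4,7] = [4,7] − [1,7] + [1,4].
The resulting 19×12 matrix has rank 12, and its Smith normal form has invariant factors (1,1,1,1,1,1,1,1,1,1,1,2).

From H_k ≅ ker(∂_k) / im(∂_{k+1}) we obtain:

  H_2: rank ker ∂_2 − rank ∂_3 = (12 − 12) − 0 = 0, and there is no ∂_3, so H_2 = 0.

H_2 ≅ 0.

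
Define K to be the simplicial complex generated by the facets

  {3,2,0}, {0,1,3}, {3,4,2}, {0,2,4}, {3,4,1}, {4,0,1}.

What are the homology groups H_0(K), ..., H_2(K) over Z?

H_0 ≅ Z,  H_1 = 0,  H_2 ≅ Z.

Fix the vertex order 0 < 1 < 2 < 3 < 4 and write every simplex with vertices in increasing order. Then dim K = 2 and the simplices of K are:

  0-simplices (5): [0], [1], [2], [3], [4]
  1-simplices (9): [0,1], [0,2], [0,3], [0,4], [1,3], [1,4], [2,3], [2,4], [3,4]
  2-simplices (6): [0,1,3], [0,1,4], [0,2,3], [0,2,4], [1,3,4], [2,3,4]

giving chain groups C_0 ≅ Z^5, C_1 ≅ Z^9, C_2 ≅ Z^6.

The boundary map ∂_1: C_1 → C_0 is given by ∂[p,q] = [q] − [p].
The resulting 5×9 matrix has rank 4, and its Smith normal form has invariant factors (1,1,1,1).

Boundary ∂_2: C_2 → C_1 maps a triangle to the signed sum of its edges. For instance
  ∂[0,1,3] = [1,3] − [0,3] + [0,1],
  ∂[0,2,4] = [2,4] − [0,4] + [0,2].
The 9×6 boundary matrix has rank 5 and Smith normal form diag(1,1,1,1,1).

Now H_k = ker ∂_k / im ∂_{k+1}, so:

  H_0: rank C_0 − rank ∂_1 = 5 − 4 = 1, and the invariant factors of ∂_1 are all 1, so H_0 ≅ Z.
  H_1: rank ker ∂_1 − rank ∂_2 = (9 − 4) − 5 = 0, and the invariant factors of ∂_2 are all 1, so H_1 ≅ 0.
  H_2: rank ker ∂_2 − rank ∂_3 = (6 − 5) − 0 = 1, and there is no ∂_3, so H_2 ≅ Z.

As a check, the Euler characteristic is 5 − 9 + 6 = 2, which agrees with 1 − 0 + 1 = 2.
(K is a triangulation of the 2-sphere S^2.)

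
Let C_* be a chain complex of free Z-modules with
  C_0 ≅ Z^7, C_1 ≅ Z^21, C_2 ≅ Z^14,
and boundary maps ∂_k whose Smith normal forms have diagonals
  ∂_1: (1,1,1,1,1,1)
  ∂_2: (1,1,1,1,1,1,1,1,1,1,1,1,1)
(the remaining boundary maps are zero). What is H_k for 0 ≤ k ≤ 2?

H_0 ≅ Z,  H_1 ≅ Z^2,  H_2 ≅ Z.

H_0: b_0 = 7 − 0 − 6 = 1; torsion from ∂_1 factors > 1: none. So H_0 ≅ Z.
H_1: b_1 = 21 − 6 − 13 = 2; torsion from ∂_2 factors > 1: none. So H_1 ≅ Z^2.
H_2: b_2 = 14 − 13 − 0 = 1; torsion from ∂_3 factors > 1: none. So H_2 ≅ Z.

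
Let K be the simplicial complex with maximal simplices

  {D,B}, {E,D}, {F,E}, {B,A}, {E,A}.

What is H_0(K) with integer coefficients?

Order the vertices as A < B < D < E < F. Listing each simplex with vertices in this order, K has dimension 1 with simplices:

  0-simplices (5): A, B, D, E, F
  1-simplices (5): AB, AE, BD, DE, EF

Hence C_0 ≅ Z^5, C_1 ≅ Z^5.

The boundary map ∂_1: C_1 → C_0 is given by ∂[p,q] = [q] − [p]. For instance
  ∂BD = D − B.
The 5×5 boundary matrix has rank 4 and Smith normal form diag(1,1,1,1).

From H_k ≅ ker(∂_k) / im(∂_{k+1}) we obtain:

  H_0: rank C_0 − rank ∂_1 = 5 − 4 = 1, and the invariant factors of ∂_1 are all 1, so H_0 = Z.

H_0 ≅ Z.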